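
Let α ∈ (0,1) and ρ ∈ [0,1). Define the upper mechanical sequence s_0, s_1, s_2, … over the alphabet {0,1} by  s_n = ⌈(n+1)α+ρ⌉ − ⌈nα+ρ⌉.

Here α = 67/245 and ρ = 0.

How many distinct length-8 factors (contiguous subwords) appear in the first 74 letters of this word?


9

t_n = ⌈(n·67)/245⌉ for n = 0 … 74:
  n=0…9: ⌈0/245⌉=0 ⌈67/245⌉=1 ⌈134/245⌉=1 ⌈201/245⌉=1 ⌈268/245⌉=2 ⌈335/245⌉=2 ⌈402/245⌉=2 ⌈469/245⌉=2 ⌈536/245⌉=3 ⌈603/245⌉=3
  n=10…19: ⌈670/245⌉=3 ⌈737/245⌉=4 ⌈804/245⌉=4 ⌈871/245⌉=4 ⌈938/245⌉=4 ⌈1005/245⌉=5 ⌈1072/245⌉=5 ⌈1139/245⌉=5 ⌈1206/245⌉=5 ⌈1273/245⌉=6
  n=20…29: ⌈1340/245⌉=6 ⌈1407/245⌉=6 ⌈1474/245⌉=7 ⌈1541/245⌉=7 ⌈1608/245⌉=7 ⌈1675/245⌉=7 ⌈1742/245⌉=8 ⌈1809/245⌉=8 ⌈1876/245⌉=8 ⌈1943/245⌉=8
  n=30…39: ⌈2010/245⌉=9 ⌈2077/245⌉=9 ⌈2144/245⌉=9 ⌈2211/245⌉=10 ⌈2278/245⌉=10 ⌈2345/245⌉=10 ⌈2412/245⌉=10 ⌈2479/245⌉=11 ⌈2546/245⌉=11 ⌈2613/245⌉=11
  n=40…49: ⌈2680/245⌉=11 ⌈2747/245⌉=12 ⌈2814/245⌉=12 ⌈2881/245⌉=12 ⌈2948/245⌉=13 ⌈3015/245⌉=13 ⌈3082/245⌉=13 ⌈3149/245⌉=13 ⌈3216/245⌉=14 ⌈3283/245⌉=14
  n=50…59: ⌈3350/245⌉=14 ⌈3417/245⌉=14 ⌈3484/245⌉=15 ⌈3551/245⌉=15 ⌈3618/245⌉=15 ⌈3685/245⌉=16 ⌈3752/245⌉=16 ⌈3819/245⌉=16 ⌈3886/245⌉=16 ⌈3953/245⌉=17
  n=60…69: ⌈4020/245⌉=17 ⌈4087/245⌉=17 ⌈4154/245⌉=17 ⌈4221/245⌉=18 ⌈4288/245⌉=18 ⌈4355/245⌉=18 ⌈4422/245⌉=19 ⌈4489/245⌉=19 ⌈4556/245⌉=19 ⌈4623/245⌉=19
  n=70…74: ⌈4690/245⌉=20 ⌈4757/245⌉=20 ⌈4824/245⌉=20 ⌈4891/245⌉=20 ⌈4958/245⌉=21
s_n = t_(n+1) − t_n for n = 0 … 73 gives
prefix = 10010001001000100010010001000100100010001001000100010010001000100100010001
slide a length-8 window over [0..7] … [66..73] (67 windows); first occurrence of each distinct factor:
  [  0..  7] 10010001
  [  1..  8] 00100010
  [  2..  9] 01000100
  [  3.. 10] 10001001
  [  4.. 11] 00010010
  [  5.. 12] 00100100
  [  6.. 13] 01001000
  [ 10.. 17] 10001000
  [ 11.. 18] 00010001
  (the other 58 windows repeat one of these)
distinct factors: {00010001, 00010010, 00100010, 00100100, 01000100, 01001000, 10001000, 10001001, 10010001}
count = 9  (Sturmian bound for length 8 is 9)


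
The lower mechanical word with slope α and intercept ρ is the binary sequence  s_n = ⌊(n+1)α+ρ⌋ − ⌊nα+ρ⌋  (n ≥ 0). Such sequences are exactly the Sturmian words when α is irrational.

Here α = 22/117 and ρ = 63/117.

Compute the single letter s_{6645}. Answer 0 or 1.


0

(n+1)α + ρ = (6646·22 + 63) / 117 = 146275/117
nα + ρ     = (6645·22 + 63) / 117 = 146253/117
⌊146275/117⌋ = 1250,  ⌊146253/117⌋ = 1250
s_{6645} = 1250 − 1250 = 0


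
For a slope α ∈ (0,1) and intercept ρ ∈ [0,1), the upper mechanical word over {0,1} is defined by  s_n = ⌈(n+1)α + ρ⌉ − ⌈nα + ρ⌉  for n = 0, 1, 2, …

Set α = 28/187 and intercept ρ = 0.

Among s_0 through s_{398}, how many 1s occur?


60

#1s = Σ_{n=0}^{398} s_n = Σ_{n=0}^{398} (⌈(n+1)α+ρ⌉ − ⌈nα+ρ⌉)
the sum telescopes: every ⌈nα+ρ⌉ with 0 < n < 399 appears once with + and once with −, leaving ⌈399α+ρ⌉ − ⌈0·α+ρ⌉
399α + ρ = (399·28) / 187 = 11172/187
ρ = 0/187
⌈11172/187⌉ = 60,  ⌈0/187⌉ = 0
#1s = 60 − 0 = 60


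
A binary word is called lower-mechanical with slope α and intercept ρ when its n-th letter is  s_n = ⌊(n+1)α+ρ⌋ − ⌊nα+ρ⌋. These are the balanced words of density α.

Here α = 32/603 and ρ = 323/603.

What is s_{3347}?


0

(n+1)α + ρ = (3348·32 + 323) / 603 = 107459/603
nα + ρ     = (3347·32 + 323) / 603 = 107427/603
⌊107459/603⌋ = 178,  ⌊107427/603⌋ = 178
s_{3347} = 178 − 178 = 0


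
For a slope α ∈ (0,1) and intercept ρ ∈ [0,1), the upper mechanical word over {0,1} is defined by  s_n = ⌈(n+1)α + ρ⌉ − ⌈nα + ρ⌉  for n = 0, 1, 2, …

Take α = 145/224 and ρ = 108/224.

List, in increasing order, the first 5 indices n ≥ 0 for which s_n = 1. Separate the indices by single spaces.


0 2 3 5 6

n=0: ⌈253/224⌉−⌈108/224⌉ = 2−1 = 1  ← one
n=1: ⌈398/224⌉−⌈253/224⌉ = 2−2 = 0
n=2: ⌈543/224⌉−⌈398/224⌉ = 3−2 = 1  ← one
n=3: ⌈688/224⌉−⌈543/224⌉ = 4−3 = 1  ← one
n=4: ⌈833/224⌉−⌈688/224⌉ = 4−4 = 0
n=5: ⌈978/224⌉−⌈833/224⌉ = 5−4 = 1  ← one
n=6: ⌈1123/224⌉−⌈978/224⌉ = 6−5 = 1  ← one
positions of the first 5 ones: 0 2 3 5 6


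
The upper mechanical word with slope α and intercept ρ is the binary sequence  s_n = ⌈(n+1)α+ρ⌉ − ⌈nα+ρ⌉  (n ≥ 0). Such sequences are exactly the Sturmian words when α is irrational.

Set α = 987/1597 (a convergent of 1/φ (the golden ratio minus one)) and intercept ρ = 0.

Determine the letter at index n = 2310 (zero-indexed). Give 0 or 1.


(n+1)α + ρ = (2311·987) / 1597 = 2280957/1597
nα + ρ     = (2310·987) / 1597 = 2279970/1597
⌈2280957/1597⌉ = 1429,  ⌈2279970/1597⌉ = 1428
s_{2310} = 1429 − 1428 = 1

1


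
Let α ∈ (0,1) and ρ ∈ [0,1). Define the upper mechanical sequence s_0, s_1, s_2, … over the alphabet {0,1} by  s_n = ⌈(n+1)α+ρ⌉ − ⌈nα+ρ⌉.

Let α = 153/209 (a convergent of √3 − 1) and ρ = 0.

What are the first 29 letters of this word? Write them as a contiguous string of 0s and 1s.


11101110111011011101110111011

n=0: ⌈(1·153)/209⌉ − ⌈(0·153)/209⌉ = ⌈153/209⌉ − ⌈0/209⌉ = 1 − 0 = 1
n=1: ⌈(2·153)/209⌉ − ⌈(1·153)/209⌉ = ⌈306/209⌉ − ⌈153/209⌉ = 2 − 1 = 1
n=2: ⌈(3·153)/209⌉ − ⌈(2·153)/209⌉ = ⌈459/209⌉ − ⌈306/209⌉ = 3 − 2 = 1
n=3: ⌈(4·153)/209⌉ − ⌈(3·153)/209⌉ = ⌈612/209⌉ − ⌈459/209⌉ = 3 − 3 = 0
n=4: ⌈(5·153)/209⌉ − ⌈(4·153)/209⌉ = ⌈765/209⌉ − ⌈612/209⌉ = 4 − 3 = 1
n=5: ⌈(6·153)/209⌉ − ⌈(5·153)/209⌉ = ⌈918/209⌉ − ⌈765/209⌉ = 5 − 4 = 1
n=6: ⌈(7·153)/209⌉ − ⌈(6·153)/209⌉ = ⌈1071/209⌉ − ⌈918/209⌉ = 6 − 5 = 1
n=7: ⌈(8·153)/209⌉ − ⌈(7·153)/209⌉ = ⌈1224/209⌉ − ⌈1071/209⌉ = 6 − 6 = 0
n=8: ⌈(9·153)/209⌉ − ⌈(8·153)/209⌉ = ⌈1377/209⌉ − ⌈1224/209⌉ = 7 − 6 = 1
n=9: ⌈(10·153)/209⌉ − ⌈(9·153)/209⌉ = ⌈1530/209⌉ − ⌈1377/209⌉ = 8 − 7 = 1
n=10: ⌈(11·153)/209⌉ − ⌈(10·153)/209⌉ = ⌈1683/209⌉ − ⌈1530/209⌉ = 9 − 8 = 1
n=11: ⌈(12·153)/209⌉ − ⌈(11·153)/209⌉ = ⌈1836/209⌉ − ⌈1683/209⌉ = 9 − 9 = 0
n=12: ⌈(13·153)/209⌉ − ⌈(12·153)/209⌉ = ⌈1989/209⌉ − ⌈1836/209⌉ = 10 − 9 = 1
n=13: ⌈(14·153)/209⌉ − ⌈(13·153)/209⌉ = ⌈2142/209⌉ − ⌈1989/209⌉ = 11 − 10 = 1
n=14: ⌈(15·153)/209⌉ − ⌈(14·153)/209⌉ = ⌈2295/209⌉ − ⌈2142/209⌉ = 11 − 11 = 0
n=15: ⌈(16·153)/209⌉ − ⌈(15·153)/209⌉ = ⌈2448/209⌉ − ⌈2295/209⌉ = 12 − 11 = 1
n=16: ⌈(17·153)/209⌉ − ⌈(16·153)/209⌉ = ⌈2601/209⌉ − ⌈2448/209⌉ = 13 − 12 = 1
n=17: ⌈(18·153)/209⌉ − ⌈(17·153)/209⌉ = ⌈2754/209⌉ − ⌈2601/209⌉ = 14 − 13 = 1
n=18: ⌈(19·153)/209⌉ − ⌈(18·153)/209⌉ = ⌈2907/209⌉ − ⌈2754/209⌉ = 14 − 14 = 0
n=19: ⌈(20·153)/209⌉ − ⌈(19·153)/209⌉ = ⌈3060/209⌉ − ⌈2907/209⌉ = 15 − 14 = 1
n=20: ⌈(21·153)/209⌉ − ⌈(20·153)/209⌉ = ⌈3213/209⌉ − ⌈3060/209⌉ = 16 − 15 = 1
n=21: ⌈(22·153)/209⌉ − ⌈(21·153)/209⌉ = ⌈3366/209⌉ − ⌈3213/209⌉ = 17 − 16 = 1
n=22: ⌈(23·153)/209⌉ − ⌈(22·153)/209⌉ = ⌈3519/209⌉ − ⌈3366/209⌉ = 17 − 17 = 0
n=23: ⌈(24·153)/209⌉ − ⌈(23·153)/209⌉ = ⌈3672/209⌉ − ⌈3519/209⌉ = 18 − 17 = 1
n=24: ⌈(25·153)/209⌉ − ⌈(24·153)/209⌉ = ⌈3825/209⌉ − ⌈3672/209⌉ = 19 − 18 = 1
n=25: ⌈(26·153)/209⌉ − ⌈(25·153)/209⌉ = ⌈3978/209⌉ − ⌈3825/209⌉ = 20 − 19 = 1
n=26: ⌈(27·153)/209⌉ − ⌈(26·153)/209⌉ = ⌈4131/209⌉ − ⌈3978/209⌉ = 20 − 20 = 0
n=27: ⌈(28·153)/209⌉ − ⌈(27·153)/209⌉ = ⌈4284/209⌉ − ⌈4131/209⌉ = 21 − 20 = 1
n=28: ⌈(29·153)/209⌉ − ⌈(28·153)/209⌉ = ⌈4437/209⌉ − ⌈4284/209⌉ = 22 − 21 = 1


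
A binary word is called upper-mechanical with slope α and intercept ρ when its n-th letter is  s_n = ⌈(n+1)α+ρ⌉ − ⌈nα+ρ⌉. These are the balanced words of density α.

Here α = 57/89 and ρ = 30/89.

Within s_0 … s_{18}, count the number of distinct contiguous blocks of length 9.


8

t_n = ⌈(n·57+30)/89⌉ for n = 0 … 19:
  n=0…9: ⌈30/89⌉=1 ⌈87/89⌉=1 ⌈144/89⌉=2 ⌈201/89⌉=3 ⌈258/89⌉=3 ⌈315/89⌉=4 ⌈372/89⌉=5 ⌈429/89⌉=5 ⌈486/89⌉=6 ⌈543/89⌉=7
  n=10…19: ⌈600/89⌉=7 ⌈657/89⌉=8 ⌈714/89⌉=9 ⌈771/89⌉=9 ⌈828/89⌉=10 ⌈885/89⌉=10 ⌈942/89⌉=11 ⌈999/89⌉=12 ⌈1056/89⌉=12 ⌈1113/89⌉=13
s_n = t_(n+1) − t_n for n = 0 … 18 gives
prefix = 0110110110110101101
slide a length-9 window over [0..8] … [10..18] (11 windows); first occurrence of each distinct factor:
  [  0..  8] 011011011
  [  1..  9] 110110110
  [  2.. 10] 101101101
  [  6.. 14] 011011010
  [  7.. 15] 110110101
  [  8.. 16] 101101011
  [  9.. 17] 011010110
  [ 10.. 18] 110101101
  (the other 3 windows repeat one of these)
distinct factors: {011010110, 011011010, 011011011, 101101011, 101101101, 110101101, 110110101, 110110110}
count = 8  (Sturmian bound for length 9 is 10)


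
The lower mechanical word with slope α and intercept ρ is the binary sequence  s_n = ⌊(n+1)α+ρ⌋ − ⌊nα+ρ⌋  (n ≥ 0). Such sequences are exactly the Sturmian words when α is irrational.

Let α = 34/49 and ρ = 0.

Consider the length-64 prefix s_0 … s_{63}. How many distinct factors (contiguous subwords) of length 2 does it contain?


3

t_n = ⌊(n·34)/49⌋ for n = 0 … 64:
  n=0…9: ⌊0/49⌋=0 ⌊34/49⌋=0 ⌊68/49⌋=1 ⌊102/49⌋=2 ⌊136/49⌋=2 ⌊170/49⌋=3 ⌊204/49⌋=4 ⌊238/49⌋=4 ⌊272/49⌋=5 ⌊306/49⌋=6
  n=10…19: ⌊340/49⌋=6 ⌊374/49⌋=7 ⌊408/49⌋=8 ⌊442/49⌋=9 ⌊476/49⌋=9 ⌊510/49⌋=10 ⌊544/49⌋=11 ⌊578/49⌋=11 ⌊612/49⌋=12 ⌊646/49⌋=13
  n=20…29: ⌊680/49⌋=13 ⌊714/49⌋=14 ⌊748/49⌋=15 ⌊782/49⌋=15 ⌊816/49⌋=16 ⌊850/49⌋=17 ⌊884/49⌋=18 ⌊918/49⌋=18 ⌊952/49⌋=19 ⌊986/49⌋=20
  n=30…39: ⌊1020/49⌋=20 ⌊1054/49⌋=21 ⌊1088/49⌋=22 ⌊1122/49⌋=22 ⌊1156/49⌋=23 ⌊1190/49⌋=24 ⌊1224/49⌋=24 ⌊1258/49⌋=25 ⌊1292/49⌋=26 ⌊1326/49⌋=27
  n=40…49: ⌊1360/49⌋=27 ⌊1394/49⌋=28 ⌊1428/49⌋=29 ⌊1462/49⌋=29 ⌊1496/49⌋=30 ⌊1530/49⌋=31 ⌊1564/49⌋=31 ⌊1598/49⌋=32 ⌊1632/49⌋=33 ⌊1666/49⌋=34
  n=50…59: ⌊1700/49⌋=34 ⌊1734/49⌋=35 ⌊1768/49⌋=36 ⌊1802/49⌋=36 ⌊1836/49⌋=37 ⌊1870/49⌋=38 ⌊1904/49⌋=38 ⌊1938/49⌋=39 ⌊1972/49⌋=40 ⌊2006/49⌋=40
  n=60…64: ⌊2040/49⌋=41 ⌊2074/49⌋=42 ⌊2108/49⌋=43 ⌊2142/49⌋=43 ⌊2176/49⌋=44
s_n = t_(n+1) − t_n for n = 0 … 63 gives
prefix = 0110110110111011011011011101101101101110110110111011011011011101
slide a length-2 window over [0..1] … [62..63] (63 windows); first occurrence of each distinct factor:
  [  0..  1] 01
  [  1..  2] 11
  [  2..  3] 10
  (the other 60 windows repeat one of these)
distinct factors: {01, 10, 11}
count = 3  (Sturmian bound for length 2 is 3)


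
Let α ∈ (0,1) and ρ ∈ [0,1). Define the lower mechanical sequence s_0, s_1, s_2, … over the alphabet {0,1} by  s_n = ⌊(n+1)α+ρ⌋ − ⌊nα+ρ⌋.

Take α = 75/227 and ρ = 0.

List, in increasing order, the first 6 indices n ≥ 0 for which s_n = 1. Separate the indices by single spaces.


3 6 9 12 15 18

n=0: ⌊75/227⌋−⌊0/227⌋ = 0−0 = 0
n=1: ⌊150/227⌋−⌊75/227⌋ = 0−0 = 0
n=2: ⌊225/227⌋−⌊150/227⌋ = 0−0 = 0
n=3: ⌊300/227⌋−⌊225/227⌋ = 1−0 = 1  ← one
n=4: ⌊375/227⌋−⌊300/227⌋ = 1−1 = 0
n=5: ⌊450/227⌋−⌊375/227⌋ = 1−1 = 0
n=6: ⌊525/227⌋−⌊450/227⌋ = 2−1 = 1  ← one
n=7: ⌊600/227⌋−⌊525/227⌋ = 2−2 = 0
n=8: ⌊675/227⌋−⌊600/227⌋ = 2−2 = 0
n=9: ⌊750/227⌋−⌊675/227⌋ = 3−2 = 1  ← one
n=10: ⌊825/227⌋−⌊750/227⌋ = 3−3 = 0
n=11: ⌊900/227⌋−⌊825/227⌋ = 3−3 = 0
n=12: ⌊975/227⌋−⌊900/227⌋ = 4−3 = 1  ← one
n=13: ⌊1050/227⌋−⌊975/227⌋ = 4−4 = 0
n=14: ⌊1125/227⌋−⌊1050/227⌋ = 4−4 = 0
n=15: ⌊1200/227⌋−⌊1125/227⌋ = 5−4 = 1  ← one
n=16: ⌊1275/227⌋−⌊1200/227⌋ = 5−5 = 0
n=17: ⌊1350/227⌋−⌊1275/227⌋ = 5−5 = 0
n=18: ⌊1425/227⌋−⌊1350/227⌋ = 6−5 = 1  ← one
positions of the first 6 ones: 3 6 9 12 15 18


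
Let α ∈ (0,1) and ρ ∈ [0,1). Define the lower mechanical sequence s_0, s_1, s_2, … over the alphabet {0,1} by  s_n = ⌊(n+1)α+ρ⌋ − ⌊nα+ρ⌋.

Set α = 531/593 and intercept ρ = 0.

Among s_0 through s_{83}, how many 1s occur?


75

#1s = Σ_{n=0}^{83} s_n = Σ_{n=0}^{83} (⌊(n+1)α+ρ⌋ − ⌊nα+ρ⌋)
the sum telescopes: every ⌊nα+ρ⌋ with 0 < n < 84 appears once with + and once with −, leaving ⌊84α+ρ⌋ − ⌊0·α+ρ⌋
84α + ρ = (84·531) / 593 = 44604/593
ρ = 0/593
⌊44604/593⌋ = 75,  ⌊0/593⌋ = 0
#1s = 75 − 0 = 75


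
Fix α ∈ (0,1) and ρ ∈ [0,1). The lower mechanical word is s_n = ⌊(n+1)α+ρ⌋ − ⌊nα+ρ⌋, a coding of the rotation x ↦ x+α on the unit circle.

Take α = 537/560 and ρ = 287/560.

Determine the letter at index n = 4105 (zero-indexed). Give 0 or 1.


(n+1)α + ρ = (4106·537 + 287) / 560 = 2205209/560
nα + ρ     = (4105·537 + 287) / 560 = 2204672/560
⌊2205209/560⌋ = 3937,  ⌊2204672/560⌋ = 3936
s_{4105} = 3937 − 3936 = 1

1


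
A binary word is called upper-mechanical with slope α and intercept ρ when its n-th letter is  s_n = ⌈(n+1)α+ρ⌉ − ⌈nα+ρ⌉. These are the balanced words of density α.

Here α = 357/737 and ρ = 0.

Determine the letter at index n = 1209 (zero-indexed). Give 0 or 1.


(n+1)α + ρ = (1210·357) / 737 = 431970/737
nα + ρ     = (1209·357) / 737 = 431613/737
⌈431970/737⌉ = 587,  ⌈431613/737⌉ = 586
s_{1209} = 587 − 586 = 1

1


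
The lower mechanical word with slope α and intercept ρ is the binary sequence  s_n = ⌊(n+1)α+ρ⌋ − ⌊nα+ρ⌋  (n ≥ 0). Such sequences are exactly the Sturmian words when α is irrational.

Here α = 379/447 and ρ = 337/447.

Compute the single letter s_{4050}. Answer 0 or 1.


(n+1)α + ρ = (4051·379 + 337) / 447 = 1535666/447
nα + ρ     = (4050·379 + 337) / 447 = 1535287/447
⌊1535666/447⌋ = 3435,  ⌊1535287/447⌋ = 3434
s_{4050} = 3435 − 3434 = 1

1


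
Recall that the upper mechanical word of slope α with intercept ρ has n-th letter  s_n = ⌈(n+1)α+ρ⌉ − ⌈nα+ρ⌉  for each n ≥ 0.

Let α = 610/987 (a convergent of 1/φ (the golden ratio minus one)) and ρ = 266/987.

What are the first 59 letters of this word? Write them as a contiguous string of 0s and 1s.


01101011011010110110101101011011010110101101101011011010110

n=0: ⌈(1·610+266)/987⌉ − ⌈(0·610+266)/987⌉ = ⌈876/987⌉ − ⌈266/987⌉ = 1 − 1 = 0
n=1: ⌈(2·610+266)/987⌉ − ⌈(1·610+266)/987⌉ = ⌈1486/987⌉ − ⌈876/987⌉ = 2 − 1 = 1
n=2: ⌈(3·610+266)/987⌉ − ⌈(2·610+266)/987⌉ = ⌈2096/987⌉ − ⌈1486/987⌉ = 3 − 2 = 1
n=3: ⌈(4·610+266)/987⌉ − ⌈(3·610+266)/987⌉ = ⌈2706/987⌉ − ⌈2096/987⌉ = 3 − 3 = 0
n=4: ⌈(5·610+266)/987⌉ − ⌈(4·610+266)/987⌉ = ⌈3316/987⌉ − ⌈2706/987⌉ = 4 − 3 = 1
n=5: ⌈(6·610+266)/987⌉ − ⌈(5·610+266)/987⌉ = ⌈3926/987⌉ − ⌈3316/987⌉ = 4 − 4 = 0
n=6: ⌈(7·610+266)/987⌉ − ⌈(6·610+266)/987⌉ = ⌈4536/987⌉ − ⌈3926/987⌉ = 5 − 4 = 1
n=7: ⌈(8·610+266)/987⌉ − ⌈(7·610+266)/987⌉ = ⌈5146/987⌉ − ⌈4536/987⌉ = 6 − 5 = 1
n=8: ⌈(9·610+266)/987⌉ − ⌈(8·610+266)/987⌉ = ⌈5756/987⌉ − ⌈5146/987⌉ = 6 − 6 = 0
n=9: ⌈(10·610+266)/987⌉ − ⌈(9·610+266)/987⌉ = ⌈6366/987⌉ − ⌈5756/987⌉ = 7 − 6 = 1
n=10: ⌈(11·610+266)/987⌉ − ⌈(10·610+266)/987⌉ = ⌈6976/987⌉ − ⌈6366/987⌉ = 8 − 7 = 1
n=11: ⌈(12·610+266)/987⌉ − ⌈(11·610+266)/987⌉ = ⌈7586/987⌉ − ⌈6976/987⌉ = 8 − 8 = 0
n=12: ⌈(13·610+266)/987⌉ − ⌈(12·610+266)/987⌉ = ⌈8196/987⌉ − ⌈7586/987⌉ = 9 − 8 = 1
n=13: ⌈(14·610+266)/987⌉ − ⌈(13·610+266)/987⌉ = ⌈8806/987⌉ − ⌈8196/987⌉ = 9 − 9 = 0
n=14: ⌈(15·610+266)/987⌉ − ⌈(14·610+266)/987⌉ = ⌈9416/987⌉ − ⌈8806/987⌉ = 10 − 9 = 1
n=15: ⌈(16·610+266)/987⌉ − ⌈(15·610+266)/987⌉ = ⌈10026/987⌉ − ⌈9416/987⌉ = 11 − 10 = 1
n=16: ⌈(17·610+266)/987⌉ − ⌈(16·610+266)/987⌉ = ⌈10636/987⌉ − ⌈10026/987⌉ = 11 − 11 = 0
n=17: ⌈(18·610+266)/987⌉ − ⌈(17·610+266)/987⌉ = ⌈11246/987⌉ − ⌈10636/987⌉ = 12 − 11 = 1
n=18: ⌈(19·610+266)/987⌉ − ⌈(18·610+266)/987⌉ = ⌈11856/987⌉ − ⌈11246/987⌉ = 13 − 12 = 1
n=19: ⌈(20·610+266)/987⌉ − ⌈(19·610+266)/987⌉ = ⌈12466/987⌉ − ⌈11856/987⌉ = 13 − 13 = 0
n=20: ⌈(21·610+266)/987⌉ − ⌈(20·610+266)/987⌉ = ⌈13076/987⌉ − ⌈12466/987⌉ = 14 − 13 = 1
n=21: ⌈(22·610+266)/987⌉ − ⌈(21·610+266)/987⌉ = ⌈13686/987⌉ − ⌈13076/987⌉ = 14 − 14 = 0
n=22: ⌈(23·610+266)/987⌉ − ⌈(22·610+266)/987⌉ = ⌈14296/987⌉ − ⌈13686/987⌉ = 15 − 14 = 1
n=23: ⌈(24·610+266)/987⌉ − ⌈(23·610+266)/987⌉ = ⌈14906/987⌉ − ⌈14296/987⌉ = 16 − 15 = 1
n=24: ⌈(25·610+266)/987⌉ − ⌈(24·610+266)/987⌉ = ⌈15516/987⌉ − ⌈14906/987⌉ = 16 − 16 = 0
n=25: ⌈(26·610+266)/987⌉ − ⌈(25·610+266)/987⌉ = ⌈16126/987⌉ − ⌈15516/987⌉ = 17 − 16 = 1
n=26: ⌈(27·610+266)/987⌉ − ⌈(26·610+266)/987⌉ = ⌈16736/987⌉ − ⌈16126/987⌉ = 17 − 17 = 0
n=27: ⌈(28·610+266)/987⌉ − ⌈(27·610+266)/987⌉ = ⌈17346/987⌉ − ⌈16736/987⌉ = 18 − 17 = 1
n=28: ⌈(29·610+266)/987⌉ − ⌈(28·610+266)/987⌉ = ⌈17956/987⌉ − ⌈17346/987⌉ = 19 − 18 = 1
n=29: ⌈(30·610+266)/987⌉ − ⌈(29·610+266)/987⌉ = ⌈18566/987⌉ − ⌈17956/987⌉ = 19 − 19 = 0
n=30: ⌈(31·610+266)/987⌉ − ⌈(30·610+266)/987⌉ = ⌈19176/987⌉ − ⌈18566/987⌉ = 20 − 19 = 1
n=31: ⌈(32·610+266)/987⌉ − ⌈(31·610+266)/987⌉ = ⌈19786/987⌉ − ⌈19176/987⌉ = 21 − 20 = 1
n=32: ⌈(33·610+266)/987⌉ − ⌈(32·610+266)/987⌉ = ⌈20396/987⌉ − ⌈19786/987⌉ = 21 − 21 = 0
n=33: ⌈(34·610+266)/987⌉ − ⌈(33·610+266)/987⌉ = ⌈21006/987⌉ − ⌈20396/987⌉ = 22 − 21 = 1
n=34: ⌈(35·610+266)/987⌉ − ⌈(34·610+266)/987⌉ = ⌈21616/987⌉ − ⌈21006/987⌉ = 22 − 22 = 0
n=35: ⌈(36·610+266)/987⌉ − ⌈(35·610+266)/987⌉ = ⌈22226/987⌉ − ⌈21616/987⌉ = 23 − 22 = 1
n=36: ⌈(37·610+266)/987⌉ − ⌈(36·610+266)/987⌉ = ⌈22836/987⌉ − ⌈22226/987⌉ = 24 − 23 = 1
n=37: ⌈(38·610+266)/987⌉ − ⌈(37·610+266)/987⌉ = ⌈23446/987⌉ − ⌈22836/987⌉ = 24 − 24 = 0
n=38: ⌈(39·610+266)/987⌉ − ⌈(38·610+266)/987⌉ = ⌈24056/987⌉ − ⌈23446/987⌉ = 25 − 24 = 1
n=39: ⌈(40·610+266)/987⌉ − ⌈(39·610+266)/987⌉ = ⌈24666/987⌉ − ⌈24056/987⌉ = 25 − 25 = 0
n=40: ⌈(41·610+266)/987⌉ − ⌈(40·610+266)/987⌉ = ⌈25276/987⌉ − ⌈24666/987⌉ = 26 − 25 = 1
n=41: ⌈(42·610+266)/987⌉ − ⌈(41·610+266)/987⌉ = ⌈25886/987⌉ − ⌈25276/987⌉ = 27 − 26 = 1
n=42: ⌈(43·610+266)/987⌉ − ⌈(42·610+266)/987⌉ = ⌈26496/987⌉ − ⌈25886/987⌉ = 27 − 27 = 0
n=43: ⌈(44·610+266)/987⌉ − ⌈(43·610+266)/987⌉ = ⌈27106/987⌉ − ⌈26496/987⌉ = 28 − 27 = 1
n=44: ⌈(45·610+266)/987⌉ − ⌈(44·610+266)/987⌉ = ⌈27716/987⌉ − ⌈27106/987⌉ = 29 − 28 = 1
n=45: ⌈(46·610+266)/987⌉ − ⌈(45·610+266)/987⌉ = ⌈28326/987⌉ − ⌈27716/987⌉ = 29 − 29 = 0
n=46: ⌈(47·610+266)/987⌉ − ⌈(46·610+266)/987⌉ = ⌈28936/987⌉ − ⌈28326/987⌉ = 30 − 29 = 1
n=47: ⌈(48·610+266)/987⌉ − ⌈(47·610+266)/987⌉ = ⌈29546/987⌉ − ⌈28936/987⌉ = 30 − 30 = 0
n=48: ⌈(49·610+266)/987⌉ − ⌈(48·610+266)/987⌉ = ⌈30156/987⌉ − ⌈29546/987⌉ = 31 − 30 = 1
n=49: ⌈(50·610+266)/987⌉ − ⌈(49·610+266)/987⌉ = ⌈30766/987⌉ − ⌈30156/987⌉ = 32 − 31 = 1
n=50: ⌈(51·610+266)/987⌉ − ⌈(50·610+266)/987⌉ = ⌈31376/987⌉ − ⌈30766/987⌉ = 32 − 32 = 0
n=51: ⌈(52·610+266)/987⌉ − ⌈(51·610+266)/987⌉ = ⌈31986/987⌉ − ⌈31376/987⌉ = 33 − 32 = 1
n=52: ⌈(53·610+266)/987⌉ − ⌈(52·610+266)/987⌉ = ⌈32596/987⌉ − ⌈31986/987⌉ = 34 − 33 = 1
n=53: ⌈(54·610+266)/987⌉ − ⌈(53·610+266)/987⌉ = ⌈33206/987⌉ − ⌈32596/987⌉ = 34 − 34 = 0
n=54: ⌈(55·610+266)/987⌉ − ⌈(54·610+266)/987⌉ = ⌈33816/987⌉ − ⌈33206/987⌉ = 35 − 34 = 1
n=55: ⌈(56·610+266)/987⌉ − ⌈(55·610+266)/987⌉ = ⌈34426/987⌉ − ⌈33816/987⌉ = 35 − 35 = 0
n=56: ⌈(57·610+266)/987⌉ − ⌈(56·610+266)/987⌉ = ⌈35036/987⌉ − ⌈34426/987⌉ = 36 − 35 = 1
n=57: ⌈(58·610+266)/987⌉ − ⌈(57·610+266)/987⌉ = ⌈35646/987⌉ − ⌈35036/987⌉ = 37 − 36 = 1
n=58: ⌈(59·610+266)/987⌉ − ⌈(58·610+266)/987⌉ = ⌈36256/987⌉ − ⌈35646/987⌉ = 37 − 37 = 0


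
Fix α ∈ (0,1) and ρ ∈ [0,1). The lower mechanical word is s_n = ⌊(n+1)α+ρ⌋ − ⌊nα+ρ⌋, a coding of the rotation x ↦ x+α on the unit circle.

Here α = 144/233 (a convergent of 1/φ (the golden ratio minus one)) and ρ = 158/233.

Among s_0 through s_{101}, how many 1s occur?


#1s = Σ_{n=0}^{101} s_n = Σ_{n=0}^{101} (⌊(n+1)α+ρ⌋ − ⌊nα+ρ⌋)
the sum telescopes: every ⌊nα+ρ⌋ with 0 < n < 102 appears once with + and once with −, leaving ⌊102α+ρ⌋ − ⌊0·α+ρ⌋
102α + ρ = (102·144 + 158) / 233 = 14846/233
ρ = 158/233
⌊14846/233⌋ = 63,  ⌊158/233⌋ = 0
#1s = 63 − 0 = 63

63


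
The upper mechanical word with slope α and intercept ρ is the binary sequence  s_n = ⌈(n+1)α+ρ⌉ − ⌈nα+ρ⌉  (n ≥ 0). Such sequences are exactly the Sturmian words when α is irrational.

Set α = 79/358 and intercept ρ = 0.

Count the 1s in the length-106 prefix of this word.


24

#1s = Σ_{n=0}^{105} s_n = Σ_{n=0}^{105} (⌈(n+1)α+ρ⌉ − ⌈nα+ρ⌉)
the sum telescopes: every ⌈nα+ρ⌉ with 0 < n < 106 appears once with + and once with −, leaving ⌈106α+ρ⌉ − ⌈0·α+ρ⌉
106α + ρ = (106·79) / 358 = 8374/358
ρ = 0/358
⌈8374/358⌉ = 24,  ⌈0/358⌉ = 0
#1s = 24 − 0 = 24


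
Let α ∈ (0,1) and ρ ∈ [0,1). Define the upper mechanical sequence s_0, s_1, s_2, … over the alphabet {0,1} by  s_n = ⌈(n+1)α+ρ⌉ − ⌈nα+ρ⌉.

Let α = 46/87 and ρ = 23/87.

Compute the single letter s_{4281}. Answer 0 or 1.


1

(n+1)α + ρ = (4282·46 + 23) / 87 = 196995/87
nα + ρ     = (4281·46 + 23) / 87 = 196949/87
⌈196995/87⌉ = 2265,  ⌈196949/87⌉ = 2264
s_{4281} = 2265 − 2264 = 1


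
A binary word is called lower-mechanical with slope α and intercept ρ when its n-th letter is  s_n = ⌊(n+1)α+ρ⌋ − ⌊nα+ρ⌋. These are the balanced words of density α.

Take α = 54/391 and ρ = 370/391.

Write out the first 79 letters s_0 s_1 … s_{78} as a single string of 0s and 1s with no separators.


1000000100000010000000100000010000001000000100000001000000100000010000001000000

n=0: ⌊(1·54+370)/391⌋ − ⌊(0·54+370)/391⌋ = ⌊424/391⌋ − ⌊370/391⌋ = 1 − 0 = 1
n=1: ⌊(2·54+370)/391⌋ − ⌊(1·54+370)/391⌋ = ⌊478/391⌋ − ⌊424/391⌋ = 1 − 1 = 0
n=2: ⌊(3·54+370)/391⌋ − ⌊(2·54+370)/391⌋ = ⌊532/391⌋ − ⌊478/391⌋ = 1 − 1 = 0
n=3: ⌊(4·54+370)/391⌋ − ⌊(3·54+370)/391⌋ = ⌊586/391⌋ − ⌊532/391⌋ = 1 − 1 = 0
n=4: ⌊(5·54+370)/391⌋ − ⌊(4·54+370)/391⌋ = ⌊640/391⌋ − ⌊586/391⌋ = 1 − 1 = 0
n=5: ⌊(6·54+370)/391⌋ − ⌊(5·54+370)/391⌋ = ⌊694/391⌋ − ⌊640/391⌋ = 1 − 1 = 0
n=6: ⌊(7·54+370)/391⌋ − ⌊(6·54+370)/391⌋ = ⌊748/391⌋ − ⌊694/391⌋ = 1 − 1 = 0
n=7: ⌊(8·54+370)/391⌋ − ⌊(7·54+370)/391⌋ = ⌊802/391⌋ − ⌊748/391⌋ = 2 − 1 = 1
n=8: ⌊(9·54+370)/391⌋ − ⌊(8·54+370)/391⌋ = ⌊856/391⌋ − ⌊802/391⌋ = 2 − 2 = 0
n=9: ⌊(10·54+370)/391⌋ − ⌊(9·54+370)/391⌋ = ⌊910/391⌋ − ⌊856/391⌋ = 2 − 2 = 0
n=10: ⌊(11·54+370)/391⌋ − ⌊(10·54+370)/391⌋ = ⌊964/391⌋ − ⌊910/391⌋ = 2 − 2 = 0
n=11: ⌊(12·54+370)/391⌋ − ⌊(11·54+370)/391⌋ = ⌊1018/391⌋ − ⌊964/391⌋ = 2 − 2 = 0
n=12: ⌊(13·54+370)/391⌋ − ⌊(12·54+370)/391⌋ = ⌊1072/391⌋ − ⌊1018/391⌋ = 2 − 2 = 0
n=13: ⌊(14·54+370)/391⌋ − ⌊(13·54+370)/391⌋ = ⌊1126/391⌋ − ⌊1072/391⌋ = 2 − 2 = 0
n=14: ⌊(15·54+370)/391⌋ − ⌊(14·54+370)/391⌋ = ⌊1180/391⌋ − ⌊1126/391⌋ = 3 − 2 = 1
n=15: ⌊(16·54+370)/391⌋ − ⌊(15·54+370)/391⌋ = ⌊1234/391⌋ − ⌊1180/391⌋ = 3 − 3 = 0
n=16: ⌊(17·54+370)/391⌋ − ⌊(16·54+370)/391⌋ = ⌊1288/391⌋ − ⌊1234/391⌋ = 3 − 3 = 0
n=17: ⌊(18·54+370)/391⌋ − ⌊(17·54+370)/391⌋ = ⌊1342/391⌋ − ⌊1288/391⌋ = 3 − 3 = 0
n=18: ⌊(19·54+370)/391⌋ − ⌊(18·54+370)/391⌋ = ⌊1396/391⌋ − ⌊1342/391⌋ = 3 − 3 = 0
n=19: ⌊(20·54+370)/391⌋ − ⌊(19·54+370)/391⌋ = ⌊1450/391⌋ − ⌊1396/391⌋ = 3 − 3 = 0
n=20: ⌊(21·54+370)/391⌋ − ⌊(20·54+370)/391⌋ = ⌊1504/391⌋ − ⌊1450/391⌋ = 3 − 3 = 0
n=21: ⌊(22·54+370)/391⌋ − ⌊(21·54+370)/391⌋ = ⌊1558/391⌋ − ⌊1504/391⌋ = 3 − 3 = 0
n=22: ⌊(23·54+370)/391⌋ − ⌊(22·54+370)/391⌋ = ⌊1612/391⌋ − ⌊1558/391⌋ = 4 − 3 = 1
n=23: ⌊(24·54+370)/391⌋ − ⌊(23·54+370)/391⌋ = ⌊1666/391⌋ − ⌊1612/391⌋ = 4 − 4 = 0
n=24: ⌊(25·54+370)/391⌋ − ⌊(24·54+370)/391⌋ = ⌊1720/391⌋ − ⌊1666/391⌋ = 4 − 4 = 0
n=25: ⌊(26·54+370)/391⌋ − ⌊(25·54+370)/391⌋ = ⌊1774/391⌋ − ⌊1720/391⌋ = 4 − 4 = 0
n=26: ⌊(27·54+370)/391⌋ − ⌊(26·54+370)/391⌋ = ⌊1828/391⌋ − ⌊1774/391⌋ = 4 − 4 = 0
n=27: ⌊(28·54+370)/391⌋ − ⌊(27·54+370)/391⌋ = ⌊1882/391⌋ − ⌊1828/391⌋ = 4 − 4 = 0
n=28: ⌊(29·54+370)/391⌋ − ⌊(28·54+370)/391⌋ = ⌊1936/391⌋ − ⌊1882/391⌋ = 4 − 4 = 0
n=29: ⌊(30·54+370)/391⌋ − ⌊(29·54+370)/391⌋ = ⌊1990/391⌋ − ⌊1936/391⌋ = 5 − 4 = 1
n=30: ⌊(31·54+370)/391⌋ − ⌊(30·54+370)/391⌋ = ⌊2044/391⌋ − ⌊1990/391⌋ = 5 − 5 = 0
n=31: ⌊(32·54+370)/391⌋ − ⌊(31·54+370)/391⌋ = ⌊2098/391⌋ − ⌊2044/391⌋ = 5 − 5 = 0
n=32: ⌊(33·54+370)/391⌋ − ⌊(32·54+370)/391⌋ = ⌊2152/391⌋ − ⌊2098/391⌋ = 5 − 5 = 0
n=33: ⌊(34·54+370)/391⌋ − ⌊(33·54+370)/391⌋ = ⌊2206/391⌋ − ⌊2152/391⌋ = 5 − 5 = 0
n=34: ⌊(35·54+370)/391⌋ − ⌊(34·54+370)/391⌋ = ⌊2260/391⌋ − ⌊2206/391⌋ = 5 − 5 = 0
n=35: ⌊(36·54+370)/391⌋ − ⌊(35·54+370)/391⌋ = ⌊2314/391⌋ − ⌊2260/391⌋ = 5 − 5 = 0
n=36: ⌊(37·54+370)/391⌋ − ⌊(36·54+370)/391⌋ = ⌊2368/391⌋ − ⌊2314/391⌋ = 6 − 5 = 1
n=37: ⌊(38·54+370)/391⌋ − ⌊(37·54+370)/391⌋ = ⌊2422/391⌋ − ⌊2368/391⌋ = 6 − 6 = 0
n=38: ⌊(39·54+370)/391⌋ − ⌊(38·54+370)/391⌋ = ⌊2476/391⌋ − ⌊2422/391⌋ = 6 − 6 = 0
n=39: ⌊(40·54+370)/391⌋ − ⌊(39·54+370)/391⌋ = ⌊2530/391⌋ − ⌊2476/391⌋ = 6 − 6 = 0
n=40: ⌊(41·54+370)/391⌋ − ⌊(40·54+370)/391⌋ = ⌊2584/391⌋ − ⌊2530/391⌋ = 6 − 6 = 0
n=41: ⌊(42·54+370)/391⌋ − ⌊(41·54+370)/391⌋ = ⌊2638/391⌋ − ⌊2584/391⌋ = 6 − 6 = 0
n=42: ⌊(43·54+370)/391⌋ − ⌊(42·54+370)/391⌋ = ⌊2692/391⌋ − ⌊2638/391⌋ = 6 − 6 = 0
n=43: ⌊(44·54+370)/391⌋ − ⌊(43·54+370)/391⌋ = ⌊2746/391⌋ − ⌊2692/391⌋ = 7 − 6 = 1
n=44: ⌊(45·54+370)/391⌋ − ⌊(44·54+370)/391⌋ = ⌊2800/391⌋ − ⌊2746/391⌋ = 7 − 7 = 0
n=45: ⌊(46·54+370)/391⌋ − ⌊(45·54+370)/391⌋ = ⌊2854/391⌋ − ⌊2800/391⌋ = 7 − 7 = 0
n=46: ⌊(47·54+370)/391⌋ − ⌊(46·54+370)/391⌋ = ⌊2908/391⌋ − ⌊2854/391⌋ = 7 − 7 = 0
n=47: ⌊(48·54+370)/391⌋ − ⌊(47·54+370)/391⌋ = ⌊2962/391⌋ − ⌊2908/391⌋ = 7 − 7 = 0
n=48: ⌊(49·54+370)/391⌋ − ⌊(48·54+370)/391⌋ = ⌊3016/391⌋ − ⌊2962/391⌋ = 7 − 7 = 0
n=49: ⌊(50·54+370)/391⌋ − ⌊(49·54+370)/391⌋ = ⌊3070/391⌋ − ⌊3016/391⌋ = 7 − 7 = 0
n=50: ⌊(51·54+370)/391⌋ − ⌊(50·54+370)/391⌋ = ⌊3124/391⌋ − ⌊3070/391⌋ = 7 − 7 = 0
n=51: ⌊(52·54+370)/391⌋ − ⌊(51·54+370)/391⌋ = ⌊3178/391⌋ − ⌊3124/391⌋ = 8 − 7 = 1
n=52: ⌊(53·54+370)/391⌋ − ⌊(52·54+370)/391⌋ = ⌊3232/391⌋ − ⌊3178/391⌋ = 8 − 8 = 0
n=53: ⌊(54·54+370)/391⌋ − ⌊(53·54+370)/391⌋ = ⌊3286/391⌋ − ⌊3232/391⌋ = 8 − 8 = 0
n=54: ⌊(55·54+370)/391⌋ − ⌊(54·54+370)/391⌋ = ⌊3340/391⌋ − ⌊3286/391⌋ = 8 − 8 = 0
n=55: ⌊(56·54+370)/391⌋ − ⌊(55·54+370)/391⌋ = ⌊3394/391⌋ − ⌊3340/391⌋ = 8 − 8 = 0
n=56: ⌊(57·54+370)/391⌋ − ⌊(56·54+370)/391⌋ = ⌊3448/391⌋ − ⌊3394/391⌋ = 8 − 8 = 0
n=57: ⌊(58·54+370)/391⌋ − ⌊(57·54+370)/391⌋ = ⌊3502/391⌋ − ⌊3448/391⌋ = 8 − 8 = 0
n=58: ⌊(59·54+370)/391⌋ − ⌊(58·54+370)/391⌋ = ⌊3556/391⌋ − ⌊3502/391⌋ = 9 − 8 = 1
n=59: ⌊(60·54+370)/391⌋ − ⌊(59·54+370)/391⌋ = ⌊3610/391⌋ − ⌊3556/391⌋ = 9 − 9 = 0
n=60: ⌊(61·54+370)/391⌋ − ⌊(60·54+370)/391⌋ = ⌊3664/391⌋ − ⌊3610/391⌋ = 9 − 9 = 0
n=61: ⌊(62·54+370)/391⌋ − ⌊(61·54+370)/391⌋ = ⌊3718/391⌋ − ⌊3664/391⌋ = 9 − 9 = 0
n=62: ⌊(63·54+370)/391⌋ − ⌊(62·54+370)/391⌋ = ⌊3772/391⌋ − ⌊3718/391⌋ = 9 − 9 = 0
n=63: ⌊(64·54+370)/391⌋ − ⌊(63·54+370)/391⌋ = ⌊3826/391⌋ − ⌊3772/391⌋ = 9 − 9 = 0
n=64: ⌊(65·54+370)/391⌋ − ⌊(64·54+370)/391⌋ = ⌊3880/391⌋ − ⌊3826/391⌋ = 9 − 9 = 0
n=65: ⌊(66·54+370)/391⌋ − ⌊(65·54+370)/391⌋ = ⌊3934/391⌋ − ⌊3880/391⌋ = 10 − 9 = 1
n=66: ⌊(67·54+370)/391⌋ − ⌊(66·54+370)/391⌋ = ⌊3988/391⌋ − ⌊3934/391⌋ = 10 − 10 = 0
n=67: ⌊(68·54+370)/391⌋ − ⌊(67·54+370)/391⌋ = ⌊4042/391⌋ − ⌊3988/391⌋ = 10 − 10 = 0
n=68: ⌊(69·54+370)/391⌋ − ⌊(68·54+370)/391⌋ = ⌊4096/391⌋ − ⌊4042/391⌋ = 10 − 10 = 0
n=69: ⌊(70·54+370)/391⌋ − ⌊(69·54+370)/391⌋ = ⌊4150/391⌋ − ⌊4096/391⌋ = 10 − 10 = 0
n=70: ⌊(71·54+370)/391⌋ − ⌊(70·54+370)/391⌋ = ⌊4204/391⌋ − ⌊4150/391⌋ = 10 − 10 = 0
n=71: ⌊(72·54+370)/391⌋ − ⌊(71·54+370)/391⌋ = ⌊4258/391⌋ − ⌊4204/391⌋ = 10 − 10 = 0
n=72: ⌊(73·54+370)/391⌋ − ⌊(72·54+370)/391⌋ = ⌊4312/391⌋ − ⌊4258/391⌋ = 11 − 10 = 1
n=73: ⌊(74·54+370)/391⌋ − ⌊(73·54+370)/391⌋ = ⌊4366/391⌋ − ⌊4312/391⌋ = 11 − 11 = 0
n=74: ⌊(75·54+370)/391⌋ − ⌊(74·54+370)/391⌋ = ⌊4420/391⌋ − ⌊4366/391⌋ = 11 − 11 = 0
n=75: ⌊(76·54+370)/391⌋ − ⌊(75·54+370)/391⌋ = ⌊4474/391⌋ − ⌊4420/391⌋ = 11 − 11 = 0
n=76: ⌊(77·54+370)/391⌋ − ⌊(76·54+370)/391⌋ = ⌊4528/391⌋ − ⌊4474/391⌋ = 11 − 11 = 0
n=77: ⌊(78·54+370)/391⌋ − ⌊(77·54+370)/391⌋ = ⌊4582/391⌋ − ⌊4528/391⌋ = 11 − 11 = 0
n=78: ⌊(79·54+370)/391⌋ − ⌊(78·54+370)/391⌋ = ⌊4636/391⌋ − ⌊4582/391⌋ = 11 − 11 = 0


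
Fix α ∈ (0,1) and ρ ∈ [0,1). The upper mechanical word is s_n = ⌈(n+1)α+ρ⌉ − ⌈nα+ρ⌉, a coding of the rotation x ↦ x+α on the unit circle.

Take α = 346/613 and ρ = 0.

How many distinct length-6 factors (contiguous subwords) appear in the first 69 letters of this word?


7

t_n = ⌈(n·346)/613⌉ for n = 0 … 69:
  n=0…9: ⌈0/613⌉=0 ⌈346/613⌉=1 ⌈692/613⌉=2 ⌈1038/613⌉=2 ⌈1384/613⌉=3 ⌈1730/613⌉=3 ⌈2076/613⌉=4 ⌈2422/613⌉=4 ⌈2768/613⌉=5 ⌈3114/613⌉=6
  n=10…19: ⌈3460/613⌉=6 ⌈3806/613⌉=7 ⌈4152/613⌉=7 ⌈4498/613⌉=8 ⌈4844/613⌉=8 ⌈5190/613⌉=9 ⌈5536/613⌉=10 ⌈5882/613⌉=10 ⌈6228/613⌉=11 ⌈6574/613⌉=11
  n=20…29: ⌈6920/613⌉=12 ⌈7266/613⌉=12 ⌈7612/613⌉=13 ⌈7958/613⌉=13 ⌈8304/613⌉=14 ⌈8650/613⌉=15 ⌈8996/613⌉=15 ⌈9342/613⌉=16 ⌈9688/613⌉=16 ⌈10034/613⌉=17
  n=30…39: ⌈10380/613⌉=17 ⌈10726/613⌉=18 ⌈11072/613⌉=19 ⌈11418/613⌉=19 ⌈11764/613⌉=20 ⌈12110/613⌉=20 ⌈12456/613⌉=21 ⌈12802/613⌉=21 ⌈13148/613⌉=22 ⌈13494/613⌉=23
  n=40…49: ⌈13840/613⌉=23 ⌈14186/613⌉=24 ⌈14532/613⌉=24 ⌈14878/613⌉=25 ⌈15224/613⌉=25 ⌈15570/613⌉=26 ⌈15916/613⌉=26 ⌈16262/613⌉=27 ⌈16608/613⌉=28 ⌈16954/613⌉=28
  n=50…59: ⌈17300/613⌉=29 ⌈17646/613⌉=29 ⌈17992/613⌉=30 ⌈18338/613⌉=30 ⌈18684/613⌉=31 ⌈19030/613⌉=32 ⌈19376/613⌉=32 ⌈19722/613⌉=33 ⌈20068/613⌉=33 ⌈20414/613⌉=34
  n=60…69: ⌈20760/613⌉=34 ⌈21106/613⌉=35 ⌈21452/613⌉=35 ⌈21798/613⌉=36 ⌈22144/613⌉=37 ⌈22490/613⌉=37 ⌈22836/613⌉=38 ⌈23182/613⌉=38 ⌈23528/613⌉=39 ⌈23874/613⌉=39
s_n = t_(n+1) − t_n for n = 0 … 68 gives
prefix = 110101011010101101010101101010110101011010101011010101101010101101010
slide a length-6 window over [0..5] … [63..68] (64 windows); first occurrence of each distinct factor:
  [  0..  5] 110101
  [  1..  6] 101010
  [  2..  7] 010101
  [  3..  8] 101011
  [  4..  9] 010110
  [  5.. 10] 101101
  [  6.. 11] 011010
  (the other 57 windows repeat one of these)
distinct factors: {010101, 010110, 011010, 101010, 101011, 101101, 110101}
count = 7  (Sturmian bound for length 6 is 7)


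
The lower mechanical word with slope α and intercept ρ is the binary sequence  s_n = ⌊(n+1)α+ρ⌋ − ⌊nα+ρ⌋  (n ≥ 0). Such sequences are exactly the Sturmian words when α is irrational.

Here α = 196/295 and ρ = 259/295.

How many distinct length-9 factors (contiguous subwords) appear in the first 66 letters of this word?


3

t_n = ⌊(n·196+259)/295⌋ for n = 0 … 66:
  n=0…9: ⌊259/295⌋=0 ⌊455/295⌋=1 ⌊651/295⌋=2 ⌊847/295⌋=2 ⌊1043/295⌋=3 ⌊1239/295⌋=4 ⌊1435/295⌋=4 ⌊1631/295⌋=5 ⌊1827/295⌋=6 ⌊2023/295⌋=6
  n=10…19: ⌊2219/295⌋=7 ⌊2415/295⌋=8 ⌊2611/295⌋=8 ⌊2807/295⌋=9 ⌊3003/295⌋=10 ⌊3199/295⌋=10 ⌊3395/295⌋=11 ⌊3591/295⌋=12 ⌊3787/295⌋=12 ⌊3983/295⌋=13
  n=20…29: ⌊4179/295⌋=14 ⌊4375/295⌋=14 ⌊4571/295⌋=15 ⌊4767/295⌋=16 ⌊4963/295⌋=16 ⌊5159/295⌋=17 ⌊5355/295⌋=18 ⌊5551/295⌋=18 ⌊5747/295⌋=19 ⌊5943/295⌋=20
  n=30…39: ⌊6139/295⌋=20 ⌊6335/295⌋=21 ⌊6531/295⌋=22 ⌊6727/295⌋=22 ⌊6923/295⌋=23 ⌊7119/295⌋=24 ⌊7315/295⌋=24 ⌊7511/295⌋=25 ⌊7707/295⌋=26 ⌊7903/295⌋=26
  n=40…49: ⌊8099/295⌋=27 ⌊8295/295⌋=28 ⌊8491/295⌋=28 ⌊8687/295⌋=29 ⌊8883/295⌋=30 ⌊9079/295⌋=30 ⌊9275/295⌋=31 ⌊9471/295⌋=32 ⌊9667/295⌋=32 ⌊9863/295⌋=33
  n=50…59: ⌊10059/295⌋=34 ⌊10255/295⌋=34 ⌊10451/295⌋=35 ⌊10647/295⌋=36 ⌊10843/295⌋=36 ⌊11039/295⌋=37 ⌊11235/295⌋=38 ⌊11431/295⌋=38 ⌊11627/295⌋=39 ⌊11823/295⌋=40
  n=60…66: ⌊12019/295⌋=40 ⌊12215/295⌋=41 ⌊12411/295⌋=42 ⌊12607/295⌋=42 ⌊12803/295⌋=43 ⌊12999/295⌋=44 ⌊13195/295⌋=44
s_n = t_(n+1) − t_n for n = 0 … 65 gives
prefix = 110110110110110110110110110110110110110110110110110110110110110110
slide a length-9 window over [0..8] … [57..65] (58 windows); first occurrence of each distinct factor:
  [  0..  8] 110110110
  [  1..  9] 101101101
  [  2.. 10] 011011011
  (the other 55 windows repeat one of these)
distinct factors: {011011011, 101101101, 110110110}
count = 3  (Sturmian bound for length 9 is 10)


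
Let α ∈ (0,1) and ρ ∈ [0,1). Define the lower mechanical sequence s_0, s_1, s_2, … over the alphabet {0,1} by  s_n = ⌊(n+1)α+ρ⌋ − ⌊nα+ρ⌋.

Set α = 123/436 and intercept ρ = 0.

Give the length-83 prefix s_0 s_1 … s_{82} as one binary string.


00010001001000100100010010001001000100100010001001000100100010010001001000100100010

n=0: ⌊(1·123)/436⌋ − ⌊(0·123)/436⌋ = ⌊123/436⌋ − ⌊0/436⌋ = 0 − 0 = 0
n=1: ⌊(2·123)/436⌋ − ⌊(1·123)/436⌋ = ⌊246/436⌋ − ⌊123/436⌋ = 0 − 0 = 0
n=2: ⌊(3·123)/436⌋ − ⌊(2·123)/436⌋ = ⌊369/436⌋ − ⌊246/436⌋ = 0 − 0 = 0
n=3: ⌊(4·123)/436⌋ − ⌊(3·123)/436⌋ = ⌊492/436⌋ − ⌊369/436⌋ = 1 − 0 = 1
n=4: ⌊(5·123)/436⌋ − ⌊(4·123)/436⌋ = ⌊615/436⌋ − ⌊492/436⌋ = 1 − 1 = 0
n=5: ⌊(6·123)/436⌋ − ⌊(5·123)/436⌋ = ⌊738/436⌋ − ⌊615/436⌋ = 1 − 1 = 0
n=6: ⌊(7·123)/436⌋ − ⌊(6·123)/436⌋ = ⌊861/436⌋ − ⌊738/436⌋ = 1 − 1 = 0
n=7: ⌊(8·123)/436⌋ − ⌊(7·123)/436⌋ = ⌊984/436⌋ − ⌊861/436⌋ = 2 − 1 = 1
n=8: ⌊(9·123)/436⌋ − ⌊(8·123)/436⌋ = ⌊1107/436⌋ − ⌊984/436⌋ = 2 − 2 = 0
n=9: ⌊(10·123)/436⌋ − ⌊(9·123)/436⌋ = ⌊1230/436⌋ − ⌊1107/436⌋ = 2 − 2 = 0
n=10: ⌊(11·123)/436⌋ − ⌊(10·123)/436⌋ = ⌊1353/436⌋ − ⌊1230/436⌋ = 3 − 2 = 1
n=11: ⌊(12·123)/436⌋ − ⌊(11·123)/436⌋ = ⌊1476/436⌋ − ⌊1353/436⌋ = 3 − 3 = 0
n=12: ⌊(13·123)/436⌋ − ⌊(12·123)/436⌋ = ⌊1599/436⌋ − ⌊1476/436⌋ = 3 − 3 = 0
n=13: ⌊(14·123)/436⌋ − ⌊(13·123)/436⌋ = ⌊1722/436⌋ − ⌊1599/436⌋ = 3 − 3 = 0
n=14: ⌊(15·123)/436⌋ − ⌊(14·123)/436⌋ = ⌊1845/436⌋ − ⌊1722/436⌋ = 4 − 3 = 1
n=15: ⌊(16·123)/436⌋ − ⌊(15·123)/436⌋ = ⌊1968/436⌋ − ⌊1845/436⌋ = 4 − 4 = 0
n=16: ⌊(17·123)/436⌋ − ⌊(16·123)/436⌋ = ⌊2091/436⌋ − ⌊1968/436⌋ = 4 − 4 = 0
n=17: ⌊(18·123)/436⌋ − ⌊(17·123)/436⌋ = ⌊2214/436⌋ − ⌊2091/436⌋ = 5 − 4 = 1
n=18: ⌊(19·123)/436⌋ − ⌊(18·123)/436⌋ = ⌊2337/436⌋ − ⌊2214/436⌋ = 5 − 5 = 0
n=19: ⌊(20·123)/436⌋ − ⌊(19·123)/436⌋ = ⌊2460/436⌋ − ⌊2337/436⌋ = 5 − 5 = 0
n=20: ⌊(21·123)/436⌋ − ⌊(20·123)/436⌋ = ⌊2583/436⌋ − ⌊2460/436⌋ = 5 − 5 = 0
n=21: ⌊(22·123)/436⌋ − ⌊(21·123)/436⌋ = ⌊2706/436⌋ − ⌊2583/436⌋ = 6 − 5 = 1
n=22: ⌊(23·123)/436⌋ − ⌊(22·123)/436⌋ = ⌊2829/436⌋ − ⌊2706/436⌋ = 6 − 6 = 0
n=23: ⌊(24·123)/436⌋ − ⌊(23·123)/436⌋ = ⌊2952/436⌋ − ⌊2829/436⌋ = 6 − 6 = 0
n=24: ⌊(25·123)/436⌋ − ⌊(24·123)/436⌋ = ⌊3075/436⌋ − ⌊2952/436⌋ = 7 − 6 = 1
n=25: ⌊(26·123)/436⌋ − ⌊(25·123)/436⌋ = ⌊3198/436⌋ − ⌊3075/436⌋ = 7 − 7 = 0
n=26: ⌊(27·123)/436⌋ − ⌊(26·123)/436⌋ = ⌊3321/436⌋ − ⌊3198/436⌋ = 7 − 7 = 0
n=27: ⌊(28·123)/436⌋ − ⌊(27·123)/436⌋ = ⌊3444/436⌋ − ⌊3321/436⌋ = 7 − 7 = 0
n=28: ⌊(29·123)/436⌋ − ⌊(28·123)/436⌋ = ⌊3567/436⌋ − ⌊3444/436⌋ = 8 − 7 = 1
n=29: ⌊(30·123)/436⌋ − ⌊(29·123)/436⌋ = ⌊3690/436⌋ − ⌊3567/436⌋ = 8 − 8 = 0
n=30: ⌊(31·123)/436⌋ − ⌊(30·123)/436⌋ = ⌊3813/436⌋ − ⌊3690/436⌋ = 8 − 8 = 0
n=31: ⌊(32·123)/436⌋ − ⌊(31·123)/436⌋ = ⌊3936/436⌋ − ⌊3813/436⌋ = 9 − 8 = 1
n=32: ⌊(33·123)/436⌋ − ⌊(32·123)/436⌋ = ⌊4059/436⌋ − ⌊3936/436⌋ = 9 − 9 = 0
n=33: ⌊(34·123)/436⌋ − ⌊(33·123)/436⌋ = ⌊4182/436⌋ − ⌊4059/436⌋ = 9 − 9 = 0
n=34: ⌊(35·123)/436⌋ − ⌊(34·123)/436⌋ = ⌊4305/436⌋ − ⌊4182/436⌋ = 9 − 9 = 0
n=35: ⌊(36·123)/436⌋ − ⌊(35·123)/436⌋ = ⌊4428/436⌋ − ⌊4305/436⌋ = 10 − 9 = 1
n=36: ⌊(37·123)/436⌋ − ⌊(36·123)/436⌋ = ⌊4551/436⌋ − ⌊4428/436⌋ = 10 − 10 = 0
n=37: ⌊(38·123)/436⌋ − ⌊(37·123)/436⌋ = ⌊4674/436⌋ − ⌊4551/436⌋ = 10 − 10 = 0
n=38: ⌊(39·123)/436⌋ − ⌊(38·123)/436⌋ = ⌊4797/436⌋ − ⌊4674/436⌋ = 11 − 10 = 1
n=39: ⌊(40·123)/436⌋ − ⌊(39·123)/436⌋ = ⌊4920/436⌋ − ⌊4797/436⌋ = 11 − 11 = 0
n=40: ⌊(41·123)/436⌋ − ⌊(40·123)/436⌋ = ⌊5043/436⌋ − ⌊4920/436⌋ = 11 − 11 = 0
n=41: ⌊(42·123)/436⌋ − ⌊(41·123)/436⌋ = ⌊5166/436⌋ − ⌊5043/436⌋ = 11 − 11 = 0
n=42: ⌊(43·123)/436⌋ − ⌊(42·123)/436⌋ = ⌊5289/436⌋ − ⌊5166/436⌋ = 12 − 11 = 1
n=43: ⌊(44·123)/436⌋ − ⌊(43·123)/436⌋ = ⌊5412/436⌋ − ⌊5289/436⌋ = 12 − 12 = 0
n=44: ⌊(45·123)/436⌋ − ⌊(44·123)/436⌋ = ⌊5535/436⌋ − ⌊5412/436⌋ = 12 − 12 = 0
n=45: ⌊(46·123)/436⌋ − ⌊(45·123)/436⌋ = ⌊5658/436⌋ − ⌊5535/436⌋ = 12 − 12 = 0
n=46: ⌊(47·123)/436⌋ − ⌊(46·123)/436⌋ = ⌊5781/436⌋ − ⌊5658/436⌋ = 13 − 12 = 1
n=47: ⌊(48·123)/436⌋ − ⌊(47·123)/436⌋ = ⌊5904/436⌋ − ⌊5781/436⌋ = 13 − 13 = 0
n=48: ⌊(49·123)/436⌋ − ⌊(48·123)/436⌋ = ⌊6027/436⌋ − ⌊5904/436⌋ = 13 − 13 = 0
n=49: ⌊(50·123)/436⌋ − ⌊(49·123)/436⌋ = ⌊6150/436⌋ − ⌊6027/436⌋ = 14 − 13 = 1
n=50: ⌊(51·123)/436⌋ − ⌊(50·123)/436⌋ = ⌊6273/436⌋ − ⌊6150/436⌋ = 14 − 14 = 0
n=51: ⌊(52·123)/436⌋ − ⌊(51·123)/436⌋ = ⌊6396/436⌋ − ⌊6273/436⌋ = 14 − 14 = 0
n=52: ⌊(53·123)/436⌋ − ⌊(52·123)/436⌋ = ⌊6519/436⌋ − ⌊6396/436⌋ = 14 − 14 = 0
n=53: ⌊(54·123)/436⌋ − ⌊(53·123)/436⌋ = ⌊6642/436⌋ − ⌊6519/436⌋ = 15 − 14 = 1
n=54: ⌊(55·123)/436⌋ − ⌊(54·123)/436⌋ = ⌊6765/436⌋ − ⌊6642/436⌋ = 15 − 15 = 0
n=55: ⌊(56·123)/436⌋ − ⌊(55·123)/436⌋ = ⌊6888/436⌋ − ⌊6765/436⌋ = 15 − 15 = 0
n=56: ⌊(57·123)/436⌋ − ⌊(56·123)/436⌋ = ⌊7011/436⌋ − ⌊6888/436⌋ = 16 − 15 = 1
n=57: ⌊(58·123)/436⌋ − ⌊(57·123)/436⌋ = ⌊7134/436⌋ − ⌊7011/436⌋ = 16 − 16 = 0
n=58: ⌊(59·123)/436⌋ − ⌊(58·123)/436⌋ = ⌊7257/436⌋ − ⌊7134/436⌋ = 16 − 16 = 0
n=59: ⌊(60·123)/436⌋ − ⌊(59·123)/436⌋ = ⌊7380/436⌋ − ⌊7257/436⌋ = 16 − 16 = 0
n=60: ⌊(61·123)/436⌋ − ⌊(60·123)/436⌋ = ⌊7503/436⌋ − ⌊7380/436⌋ = 17 − 16 = 1
n=61: ⌊(62·123)/436⌋ − ⌊(61·123)/436⌋ = ⌊7626/436⌋ − ⌊7503/436⌋ = 17 − 17 = 0
n=62: ⌊(63·123)/436⌋ − ⌊(62·123)/436⌋ = ⌊7749/436⌋ − ⌊7626/436⌋ = 17 − 17 = 0
n=63: ⌊(64·123)/436⌋ − ⌊(63·123)/436⌋ = ⌊7872/436⌋ − ⌊7749/436⌋ = 18 − 17 = 1
n=64: ⌊(65·123)/436⌋ − ⌊(64·123)/436⌋ = ⌊7995/436⌋ − ⌊7872/436⌋ = 18 − 18 = 0
n=65: ⌊(66·123)/436⌋ − ⌊(65·123)/436⌋ = ⌊8118/436⌋ − ⌊7995/436⌋ = 18 − 18 = 0
n=66: ⌊(67·123)/436⌋ − ⌊(66·123)/436⌋ = ⌊8241/436⌋ − ⌊8118/436⌋ = 18 − 18 = 0
n=67: ⌊(68·123)/436⌋ − ⌊(67·123)/436⌋ = ⌊8364/436⌋ − ⌊8241/436⌋ = 19 − 18 = 1
n=68: ⌊(69·123)/436⌋ − ⌊(68·123)/436⌋ = ⌊8487/436⌋ − ⌊8364/436⌋ = 19 − 19 = 0
n=69: ⌊(70·123)/436⌋ − ⌊(69·123)/436⌋ = ⌊8610/436⌋ − ⌊8487/436⌋ = 19 − 19 = 0
n=70: ⌊(71·123)/436⌋ − ⌊(70·123)/436⌋ = ⌊8733/436⌋ − ⌊8610/436⌋ = 20 − 19 = 1
n=71: ⌊(72·123)/436⌋ − ⌊(71·123)/436⌋ = ⌊8856/436⌋ − ⌊8733/436⌋ = 20 − 20 = 0
n=72: ⌊(73·123)/436⌋ − ⌊(72·123)/436⌋ = ⌊8979/436⌋ − ⌊8856/436⌋ = 20 − 20 = 0
n=73: ⌊(74·123)/436⌋ − ⌊(73·123)/436⌋ = ⌊9102/436⌋ − ⌊8979/436⌋ = 20 − 20 = 0
n=74: ⌊(75·123)/436⌋ − ⌊(74·123)/436⌋ = ⌊9225/436⌋ − ⌊9102/436⌋ = 21 − 20 = 1
n=75: ⌊(76·123)/436⌋ − ⌊(75·123)/436⌋ = ⌊9348/436⌋ − ⌊9225/436⌋ = 21 − 21 = 0
n=76: ⌊(77·123)/436⌋ − ⌊(76·123)/436⌋ = ⌊9471/436⌋ − ⌊9348/436⌋ = 21 − 21 = 0
n=77: ⌊(78·123)/436⌋ − ⌊(77·123)/436⌋ = ⌊9594/436⌋ − ⌊9471/436⌋ = 22 − 21 = 1
n=78: ⌊(79·123)/436⌋ − ⌊(78·123)/436⌋ = ⌊9717/436⌋ − ⌊9594/436⌋ = 22 − 22 = 0
n=79: ⌊(80·123)/436⌋ − ⌊(79·123)/436⌋ = ⌊9840/436⌋ − ⌊9717/436⌋ = 22 − 22 = 0
n=80: ⌊(81·123)/436⌋ − ⌊(80·123)/436⌋ = ⌊9963/436⌋ − ⌊9840/436⌋ = 22 − 22 = 0
n=81: ⌊(82·123)/436⌋ − ⌊(81·123)/436⌋ = ⌊10086/436⌋ − ⌊9963/436⌋ = 23 − 22 = 1
n=82: ⌊(83·123)/436⌋ − ⌊(82·123)/436⌋ = ⌊10209/436⌋ − ⌊10086/436⌋ = 23 − 23 = 0
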